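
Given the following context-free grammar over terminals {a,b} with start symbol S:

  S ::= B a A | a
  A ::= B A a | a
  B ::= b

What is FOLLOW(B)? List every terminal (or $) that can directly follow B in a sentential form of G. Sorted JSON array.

Compute FIRST by fixpoint:
pass 1:
  A via A→a: +{a}
  B via B→b: +{b}
  S via S→B a A: +{b}
  S via S→a: +{a}
  FIRST[S]={a,b}  FIRST[A]={a}  FIRST[B]={b}
pass 2:
  A via A→B A a: +{b}
  FIRST[S]={a,b}  FIRST[A]={a,b}  FIRST[B]={b}
pass 3: done
  FIRST[S]={a,b}  FIRST[A]={a,b}  FIRST[B]={b}

FOLLOW iteration:
FOLLOW(S) := {$}
[1]
  A→B A a: FOLLOW(B) ⊇ FIRST(A) = {a,b}; new: +{a,b}
  A→B A a: FOLLOW(A) ⊇ FIRST(a) = {a}; new: +{a}
  S→B a A: FOLLOW(A) ⊇ FOLLOW(S) ⊇ {$}; new: +{$}
  FOLLOW(S)={$}  FOLLOW(A)={$,a}  FOLLOW(B)={a,b}
[2] (no change)
  FOLLOW(S)={$}  FOLLOW(A)={$,a}  FOLLOW(B)={a,b}

FOLLOW(B) = ["a", "b"]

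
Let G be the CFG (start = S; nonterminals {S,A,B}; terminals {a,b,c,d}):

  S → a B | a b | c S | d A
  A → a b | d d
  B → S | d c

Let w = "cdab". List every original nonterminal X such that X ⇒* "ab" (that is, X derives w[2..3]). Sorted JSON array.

Convert to CNF:
  S -> T0 B | T0 T1 | T2 A | T3 S
  A -> T0 T1 | T2 T2
  B -> T0 B | T0 T1 | T2 A | T2 T3 | T3 S
  T0 -> a
  T1 -> b
  T2 -> d
  T3 -> c

CYK fill (cells [i..j] with 2 ≤ i ≤ j ≤ 3 only):
  cell(2,2) a: {T0}  orig:{}
  cell(3,3) b: {T1}  orig:{}
  cell(2,3) ab: {A,B,S}

Original NTs in T[2,3] deriving "ab": ["A", "B", "S"]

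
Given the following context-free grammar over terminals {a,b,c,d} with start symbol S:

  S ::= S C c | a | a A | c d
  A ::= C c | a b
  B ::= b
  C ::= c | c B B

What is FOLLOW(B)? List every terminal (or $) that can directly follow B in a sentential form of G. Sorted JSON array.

Compute FIRST by fixpoint:
round 1:
  A via A→a b: +{a}
  B via B→b: +{b}
  C via C→c: +{c}
  S via S→a: +{a}
  S via S→c d: +{c}
  FIRST[S]={a,c}  FIRST[A]={a}  FIRST[B]={b}  FIRST[C]={c}
round 2:
  A via A→C c: +{c}
  FIRST[S]={a,c}  FIRST[A]={a,c}  FIRST[B]={b}  FIRST[C]={c}
round 3: (no change)
  FIRST[S]={a,c}  FIRST[A]={a,c}  FIRST[B]={b}  FIRST[C]={c}

FOLLOW iteration:
FOLLOW(S) := {$}
[1]
  A→C c: FOLLOW(C) ⊇ FIRST(c) = {c}; new: +{c}
  C→c B B: FOLLOW(B) ⊇ FIRST(B) = {b}; new: +{b}
  C→c B B: FOLLOW(B) ⊇ FOLLOW(C) ⊇ {c}; new: +{c}
  S→S C c: FOLLOW(S) ⊇ FIRST(C) = {c}; new: +{c}
  S→a A: FOLLOW(A) ⊇ FOLLOW(S) ⊇ {$,c}; new: +{$,c}
  FOLLOW(S)={$,c}  FOLLOW(A)={$,c}  FOLLOW(B)={b,c}  FOLLOW(C)={c}
[2] done
  FOLLOW(S)={$,c}  FOLLOW(A)={$,c}  FOLLOW(B)={b,c}  FOLLOW(C)={c}

FOLLOW(B) = ["b", "c"]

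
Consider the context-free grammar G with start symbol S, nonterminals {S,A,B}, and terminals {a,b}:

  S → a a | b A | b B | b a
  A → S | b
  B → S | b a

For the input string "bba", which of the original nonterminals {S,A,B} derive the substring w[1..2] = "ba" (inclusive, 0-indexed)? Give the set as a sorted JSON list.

Convert to CNF:
  S -> T0 T0 | T1 A | T1 B | T1 T0
  A -> T0 T0 | T1 A | T1 B | T1 T0 | b
  B -> T0 T0 | T1 A | T1 B | T1 T0
  T0 -> a
  T1 -> b

CYK table (by increasing span) (cells [i..j] with 1 ≤ i ≤ j ≤ 2 only):
  T[1,1] 'b' = {A,T1}  orig:{A}
  T[2,2] 'a' = {T0}  orig:{}
  T[1,2] 'ba' = {A,B,S}

Original NTs in T[1,2] deriving "ba": ["A", "B", "S"]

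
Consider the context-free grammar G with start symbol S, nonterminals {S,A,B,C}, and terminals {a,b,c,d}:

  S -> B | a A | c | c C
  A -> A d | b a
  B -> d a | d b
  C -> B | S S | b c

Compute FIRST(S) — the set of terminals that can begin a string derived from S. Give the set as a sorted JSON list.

FIRST sets, iterate to fixpoint:
pass 1:
  A via A→b a: +{b}
  B via B→d a: +{d}
  C via C→B: +{d}
  C via C→b c: +{b}
  S via S→B: +{d}
  S via S→a A: +{a}
  S via S→c: +{c}
  FIRST(S)={a,c,d}  FIRST(A)={b}  FIRST(B)={d}  FIRST(C)={b,d}
pass 2:
  C via C→S S: +{a,c}
  FIRST(S)={a,c,d}  FIRST(A)={b}  FIRST(B)={d}  FIRST(C)={a,b,c,d}
pass 3: done
  FIRST(S)={a,c,d}  FIRST(A)={b}  FIRST(B)={d}  FIRST(C)={a,b,c,d}

FIRST(S) = ["a", "c", "d"]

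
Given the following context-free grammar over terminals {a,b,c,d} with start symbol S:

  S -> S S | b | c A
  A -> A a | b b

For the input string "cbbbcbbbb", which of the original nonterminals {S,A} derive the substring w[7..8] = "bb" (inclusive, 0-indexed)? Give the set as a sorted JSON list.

CNF form of G:
  S -> S S | T2 A | b
  A -> A T0 | T1 T1
  T0 -> a
  T1 -> b
  T2 -> c

CYK fill, restricted to cells inside w[7..8]:
  cell(7,7) b: {S,T1}  orig:{S}
  cell(8,8) b: {S,T1}  orig:{S}
  cell(7,8) bb: {A,S}

Original NTs in T[7,8] deriving "bb": ["A", "S"]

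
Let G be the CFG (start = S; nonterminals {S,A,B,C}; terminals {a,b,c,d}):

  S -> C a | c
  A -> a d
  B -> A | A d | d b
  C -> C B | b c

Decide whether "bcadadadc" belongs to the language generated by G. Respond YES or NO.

Convert to CNF:
  S -> C T0 | c
  A -> T0 T1
  B -> A T1 | T0 T1 | T1 T2
  C -> C B | T2 T3
  T0 -> a
  T1 -> d
  T2 -> b
  T3 -> c

CYK fill:
  [0..0]={T2}  "b"  orig:{}
  [1..1]={S,T3}  "c"  orig:{S}
  [2..2]={T0}  "a"  orig:{}
  [3..3]={T1}  "d"  orig:{}
  [4..4]={T0}  "a"  orig:{}
  [5..5]={T1}  "d"  orig:{}
  [6..6]={T0}  "a"  orig:{}
  [7..7]={T1}  "d"  orig:{}
  [8..8]={S,T3}  "c"  orig:{S}
  [0..1]={C}  "bc"
  [1..2]=∅  "ca"
  [2..3]={A,B}  "ad"
  [3..4]=∅  "da"
  [4..5]={A,B}  "ad"
  [5..6]=∅  "da"
  [6..7]={A,B}  "ad"
  [7..8]=∅  "dc"
  [0..2]={S}  "bca"
  [1..3]=∅  "cad"
  [2..4]=∅  "ada"
  [3..5]=∅  "dad"
  [4..6]=∅  "ada"
  [5..7]=∅  "dad"
  [6..8]=∅  "adc"
  [0..3]={C}  "bcad"
  [1..4]=∅  "cada"
  [2..5]=∅  "adad"
  [3..6]=∅  "dada"
  [4..7]=∅  "adad"
  [5..8]=∅  "dadc"
  [0..4]={S}  "bcada"
  [1..5]=∅  "cadad"
  [2..6]=∅  "adada"
  [3..7]=∅  "dadad"
  [4..8]=∅  "adadc"
  [0..5]={C}  "bcadad"
  [1..6]=∅  "cadada"
  [2..7]=∅  "adadad"
  [3..8]=∅  "dadadc"
  [0..6]={S}  "bcadada"
  [1..7]=∅  "cadadad"
  [2..8]=∅  "adadadc"
  [0..7]={C}  "bcadadad"
  [1..8]=∅  "cadadadc"
  [0..8]=∅  "bcadadadc"

S ∉ T[0,8] ⇒ NO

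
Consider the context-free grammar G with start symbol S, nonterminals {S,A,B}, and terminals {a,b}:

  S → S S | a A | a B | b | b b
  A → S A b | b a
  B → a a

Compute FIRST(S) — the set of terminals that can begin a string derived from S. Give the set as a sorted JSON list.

Compute FIRST by fixpoint:
pass 1:
  A via A→b a: +{b}
  B via B→a a: +{a}
  S via S→a A: +{a}
  S via S→b: +{b}
  FIRST(S)={a,b}  FIRST(A)={b}  FIRST(B)={a}
pass 2:
  A via A→S A b: +{a}
  FIRST(S)={a,b}  FIRST(A)={a,b}  FIRST(B)={a}
pass 3: (no change)
  FIRST(S)={a,b}  FIRST(A)={a,b}  FIRST(B)={a}

FIRST(S) = ["a", "b"]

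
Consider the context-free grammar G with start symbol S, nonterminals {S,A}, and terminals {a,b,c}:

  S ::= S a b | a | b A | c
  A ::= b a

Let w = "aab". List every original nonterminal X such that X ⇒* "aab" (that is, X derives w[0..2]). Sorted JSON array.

CNF form of G:
  S -> S X2 | T0 A | a | c
  A -> T0 T1
  T0 -> b
  T1 -> a
  X2 -> T1 T0

Fill CYK table bottom-up — only the sub-triangle for w[0..2]:
  cell(0,0) a: {S,T1}  orig:{S}
  cell(1,1) a: {S,T1}  orig:{S}
  cell(2,2) b: {T0}  orig:{}
  cell(0,1) aa: ∅
  cell(1,2) ab: {X2}  orig:{}
  cell(0,2) aab: {S}

Original NTs in T[0,2] deriving "aab": ["S"]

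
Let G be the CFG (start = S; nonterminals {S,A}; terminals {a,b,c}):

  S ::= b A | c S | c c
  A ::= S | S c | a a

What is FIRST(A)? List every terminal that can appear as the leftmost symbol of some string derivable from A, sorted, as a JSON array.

FIRST sets, iterate to fixpoint:
round 1:
  A via A→a a: +{a}
  S via S→b A: +{b}
  S via S→c S: +{c}
  FIRST[S]={b,c}  FIRST[A]={a}
round 2:
  A via A→S: +{b,c}
  FIRST[S]={b,c}  FIRST[A]={a,b,c}
round 3: (stable)
  FIRST[S]={b,c}  FIRST[A]={a,b,c}

FIRST(A) = ["a", "b", "c"]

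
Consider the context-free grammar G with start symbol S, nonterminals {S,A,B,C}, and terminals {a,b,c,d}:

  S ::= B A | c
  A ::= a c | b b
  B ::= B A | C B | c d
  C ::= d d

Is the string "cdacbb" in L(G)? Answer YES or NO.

Convert to CNF:
  S -> B A | c
  A -> T0 T1 | T2 T2
  B -> B A | C B | T1 T3
  C -> T3 T3
  T0 -> a
  T1 -> c
  T2 -> b
  T3 -> d

Fill CYK table bottom-up:
  [0..0]={S,T1}  "c"  orig:{S}
  [1..1]={T3}  "d"  orig:{}
  [2..2]={T0}  "a"  orig:{}
  [3..3]={S,T1}  "c"  orig:{S}
  [4..4]={T2}  "b"  orig:{}
  [5..5]={T2}  "b"  orig:{}
  [0..1]={B}  "cd"
  [1..2]=∅  "da"
  [2..3]={A}  "ac"
  [3..4]=∅  "cb"
  [4..5]={A}  "bb"
  [0..2]=∅  "cda"
  [1..3]=∅  "dac"
  [2..4]=∅  "acb"
  [3..5]=∅  "cbb"
  [0..3]={B,S}  "cdac"
  [1..4]=∅  "dacb"
  [2..5]=∅  "acbb"
  [0..4]=∅  "cdacb"
  [1..5]=∅  "dacbb"
  [0..5]={B,S}  "cdacbb"

S ∈ T[0,5] ⇒ YES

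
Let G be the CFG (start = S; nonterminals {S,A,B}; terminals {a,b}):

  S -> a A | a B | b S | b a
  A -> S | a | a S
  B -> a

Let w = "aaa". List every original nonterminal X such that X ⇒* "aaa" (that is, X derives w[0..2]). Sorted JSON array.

Convert to CNF:
  S -> T0 A | T0 B | T1 S | T1 T0
  A -> T0 A | T0 B | T0 S | T1 S | T1 T0 | a
  B -> a
  T0 -> a
  T1 -> b

Fill CYK table bottom-up — only the sub-triangle for w[0..2]:
  [0..0]={A,B,T0}  "a"  orig:{A,B}
  [1..1]={A,B,T0}  "a"  orig:{A,B}
  [2..2]={A,B,T0}  "a"  orig:{A,B}
  [0..1]={A,S}  "aa"
  [1..2]={A,S}  "aa"
  [0..2]={A,S}  "aaa"

Original NTs in T[0,2] deriving "aaa": ["A", "S"]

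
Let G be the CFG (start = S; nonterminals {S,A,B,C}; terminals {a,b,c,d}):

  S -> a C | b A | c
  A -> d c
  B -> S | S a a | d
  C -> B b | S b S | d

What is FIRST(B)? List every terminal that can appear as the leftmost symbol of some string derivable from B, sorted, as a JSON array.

FIRST sets, iterate to fixpoint:
round 1:
  A via A→d c: +{d}
  B via B→d: +{d}
  C via C→B b: +{d}
  S via S→a C: +{a}
  S via S→b A: +{b}
  S via S→c: +{c}
  FIRST[S]={a,b,c}  FIRST[A]={d}  FIRST[B]={d}  FIRST[C]={d}
round 2:
  B via B→S: +{a,b,c}
  C via C→B b: +{a,b,c}
  FIRST[S]={a,b,c}  FIRST[A]={d}  FIRST[B]={a,b,c,d}  FIRST[C]={a,b,c,d}
round 3: (no change)
  FIRST[S]={a,b,c}  FIRST[A]={d}  FIRST[B]={a,b,c,d}  FIRST[C]={a,b,c,d}

FIRST(B) = ["a", "b", "c", "d"]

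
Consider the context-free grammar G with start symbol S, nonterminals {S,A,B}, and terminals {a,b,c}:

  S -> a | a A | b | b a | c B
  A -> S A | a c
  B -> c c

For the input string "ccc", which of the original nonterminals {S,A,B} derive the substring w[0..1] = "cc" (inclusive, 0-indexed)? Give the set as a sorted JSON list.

Convert to CNF:
  S -> T0 A | T1 B | T2 T0 | a | b
  A -> S A | T0 T1
  B -> T1 T1
  T0 -> a
  T1 -> c
  T2 -> b

CYK fill — only the sub-triangle for w[0..1]:
  [0..0]={T1}  "c"  orig:{}
  [1..1]={T1}  "c"  orig:{}
  [0..1]={B}  "cc"

Original NTs in T[0,1] deriving "cc": ["B"]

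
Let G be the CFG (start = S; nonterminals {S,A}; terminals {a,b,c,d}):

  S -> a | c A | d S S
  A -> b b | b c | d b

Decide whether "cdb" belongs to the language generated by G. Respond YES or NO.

Convert to CNF:
  S -> T1 A | T2 X3 | a
  A -> T0 T0 | T0 T1 | T2 T0
  T0 -> b
  T1 -> c
  T2 -> d
  X3 -> S S

CYK fill:
  [0..0]={T1}  "c"  orig:{}
  [1..1]={T2}  "d"  orig:{}
  [2..2]={T0}  "b"  orig:{}
  [0..1]=∅  "cd"
  [1..2]={A}  "db"
  [0..2]={S}  "cdb"

S ∈ T[0,2] ⇒ YES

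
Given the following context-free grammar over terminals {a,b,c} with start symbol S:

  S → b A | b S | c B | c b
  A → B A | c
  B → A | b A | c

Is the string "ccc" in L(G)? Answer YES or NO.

Convert to CNF:
  S -> T0 A | T0 S | T1 B | T1 T0
  A -> B A | c
  B -> B A | T0 A | c
  T0 -> b
  T1 -> c

Fill CYK table bottom-up:
  T[0,0] 'c' = {A,B,T1}  orig:{A,B}
  T[1,1] 'c' = {A,B,T1}  orig:{A,B}
  T[2,2] 'c' = {A,B,T1}  orig:{A,B}
  T[0,1] 'cc' = {A,B,S}
  T[1,2] 'cc' = {A,B,S}
  T[0,2] 'ccc' = {A,B,S}

S ∈ T[0,2] ⇒ YES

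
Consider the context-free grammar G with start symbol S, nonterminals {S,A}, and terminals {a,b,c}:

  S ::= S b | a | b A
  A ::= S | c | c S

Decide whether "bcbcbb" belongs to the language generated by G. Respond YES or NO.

CNF form of G:
  S -> S T0 | T0 A | a
  A -> S T0 | T0 A | T1 S | a | c
  T0 -> b
  T1 -> c

CYK fill:
  [0..0]={T0}  "b"  orig:{}
  [1..1]={A,T1}  "c"  orig:{A}
  [2..2]={T0}  "b"  orig:{}
  [3..3]={A,T1}  "c"  orig:{A}
  [4..4]={T0}  "b"  orig:{}
  [5..5]={T0}  "b"  orig:{}
  [0..1]={A,S}  "bc"
  [1..2]=∅  "cb"
  [2..3]={A,S}  "bc"
  [3..4]=∅  "cb"
  [4..5]=∅  "bb"
  [0..2]={A,S}  "bcb"
  [1..3]={A}  "cbc"
  [2..4]={A,S}  "bcb"
  [3..5]=∅  "cbb"
  [0..3]={A,S}  "bcbc"
  [1..4]={A}  "cbcb"
  [2..5]={A,S}  "bcbb"
  [0..4]={A,S}  "bcbcb"
  [1..5]={A}  "cbcbb"
  [0..5]={A,S}  "bcbcbb"

S ∈ T[0,5] ⇒ YES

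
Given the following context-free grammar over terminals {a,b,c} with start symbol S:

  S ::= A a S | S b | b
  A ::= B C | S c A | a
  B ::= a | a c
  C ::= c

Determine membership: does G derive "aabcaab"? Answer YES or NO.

Convert to CNF:
  S -> A X4 | S T2 | b
  A -> B C | S X3 | a
  B -> T1 T0 | a
  C -> c
  T0 -> c
  T1 -> a
  T2 -> b
  X3 -> T0 A
  X4 -> T1 S

CYK fill:
  T[0,0] 'a' = {A,B,T1}  orig:{A,B}
  T[1,1] 'a' = {A,B,T1}  orig:{A,B}
  T[2,2] 'b' = {S,T2}  orig:{S}
  T[3,3] 'c' = {C,T0}  orig:{C}
  T[4,4] 'a' = {A,B,T1}  orig:{A,B}
  T[5,5] 'a' = {A,B,T1}  orig:{A,B}
  T[6,6] 'b' = {S,T2}  orig:{S}
  T[0,1] 'aa' = ∅
  T[1,2] 'ab' = {X4}  orig:{}
  T[2,3] 'bc' = ∅
  T[3,4] 'ca' = {X3}  orig:{}
  T[4,5] 'aa' = ∅
  T[5,6] 'ab' = {X4}  orig:{}
  T[0,2] 'aab' = {S}
  T[1,3] 'abc' = ∅
  T[2,4] 'bca' = {A}
  T[3,5] 'caa' = ∅
  T[4,6] 'aab' = {S}
  T[0,3] 'aabc' = ∅
  T[1,4] 'abca' = ∅
  T[2,5] 'bcaa' = ∅
  T[3,6] 'caab' = ∅
  T[0,4] 'aabca' = {A}
  T[1,5] 'abcaa' = ∅
  T[2,6] 'bcaab' = {S}
  T[0,5] 'aabcaa' = ∅
  T[1,6] 'abcaab' = {X4}  orig:{}
  T[0,6] 'aabcaab' = {S}

S ∈ T[0,6] ⇒ YES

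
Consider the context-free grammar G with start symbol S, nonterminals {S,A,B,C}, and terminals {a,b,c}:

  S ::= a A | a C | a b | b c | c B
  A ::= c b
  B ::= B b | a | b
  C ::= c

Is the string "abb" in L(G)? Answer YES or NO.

CNF form of G:
  S -> T0 B | T1 T0 | T2 A | T2 C | T2 T1
  A -> T0 T1
  B -> B T1 | a | b
  C -> c
  T0 -> c
  T1 -> b
  T2 -> a

Fill CYK table bottom-up:
  [0..0]={B,T2}  "a"  orig:{B}
  [1..1]={B,T1}  "b"  orig:{B}
  [2..2]={B,T1}  "b"  orig:{B}
  [0..1]={B,S}  "ab"
  [1..2]={B}  "bb"
  [0..2]={B}  "abb"

S ∉ T[0,2] ⇒ NO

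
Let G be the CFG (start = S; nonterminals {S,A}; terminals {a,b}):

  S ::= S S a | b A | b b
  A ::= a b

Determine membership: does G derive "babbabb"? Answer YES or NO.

CNF form of G:
  S -> S X2 | T1 A | T1 T1
  A -> T0 T1
  T0 -> a
  T1 -> b
  X2 -> S T0

CYK table (by increasing span):
  cell(0,0) b: {T1}  orig:{}
  cell(1,1) a: {T0}  orig:{}
  cell(2,2) b: {T1}  orig:{}
  cell(3,3) b: {T1}  orig:{}
  cell(4,4) a: {T0}  orig:{}
  cell(5,5) b: {T1}  orig:{}
  cell(6,6) b: {T1}  orig:{}
  cell(0,1) ba: ∅
  cell(1,2) ab: {A}
  cell(2,3) bb: {S}
  cell(3,4) ba: ∅
  cell(4,5) ab: {A}
  cell(5,6) bb: {S}
  cell(0,2) bab: {S}
  cell(1,3) abb: ∅
  cell(2,4) bba: {X2}  orig:{}
  cell(3,5) bab: {S}
  cell(4,6) abb: ∅
  cell(0,3) babb: ∅
  cell(1,4) abba: ∅
  cell(2,5) bbab: ∅
  cell(3,6) babb: ∅
  cell(0,4) babba: ∅
  cell(1,5) abbab: ∅
  cell(2,6) bbabb: ∅
  cell(0,5) babbab: ∅
  cell(1,6) abbabb: ∅
  cell(0,6) babbabb: ∅

S ∉ T[0,6] ⇒ NO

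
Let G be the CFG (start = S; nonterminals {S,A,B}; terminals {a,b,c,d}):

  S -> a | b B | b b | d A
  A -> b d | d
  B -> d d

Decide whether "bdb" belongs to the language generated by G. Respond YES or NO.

CNF form of G:
  S -> T0 B | T0 T0 | T1 A | a
  A -> T0 T1 | d
  B -> T1 T1
  T0 -> b
  T1 -> d

CYK fill:
  cell(0,0) b: {T0}  orig:{}
  cell(1,1) d: {A,T1}  orig:{A}
  cell(2,2) b: {T0}  orig:{}
  cell(0,1) bd: {A}
  cell(1,2) db: ∅
  cell(0,2) bdb: ∅

S ∉ T[0,2] ⇒ NO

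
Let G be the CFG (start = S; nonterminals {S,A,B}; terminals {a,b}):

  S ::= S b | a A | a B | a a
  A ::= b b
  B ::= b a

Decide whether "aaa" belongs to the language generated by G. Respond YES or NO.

CNF form of G:
  S -> S T0 | T1 A | T1 B | T1 T1
  A -> T0 T0
  B -> T0 T1
  T0 -> b
  T1 -> a

CYK fill:
  cell(0,0) a: {T1}  orig:{}
  cell(1,1) a: {T1}  orig:{}
  cell(2,2) a: {T1}  orig:{}
  cell(0,1) aa: {S}
  cell(1,2) aa: {S}
  cell(0,2) aaa: ∅

S ∉ T[0,2] ⇒ NO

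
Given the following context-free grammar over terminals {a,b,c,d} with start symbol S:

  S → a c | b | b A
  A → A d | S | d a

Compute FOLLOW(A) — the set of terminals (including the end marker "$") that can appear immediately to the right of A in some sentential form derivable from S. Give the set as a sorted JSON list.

FIRST iteration:
[1]
  A via A→d a: +{d}
  S via S→a c: +{a}
  S via S→b: +{b}
  S: {a,b}  A: {d}
[2]
  A via A→S: +{a,b}
  S: {a,b}  A: {a,b,d}
[3] (stable)
  S: {a,b}  A: {a,b,d}

FOLLOW iteration:
seed FOLLOW(S) with $
[1]
  A→A d: FOLLOW(A) ⊇ FIRST(d) = {d}; new: +{d}
  A→S: FOLLOW(S) ⊇ FOLLOW(A) ⊇ {d}; new: +{d}
  S→b A: FOLLOW(A) ⊇ FOLLOW(S) ⊇ {$,d}; new: +{$}
  FOLLOW(S)={$,d}  FOLLOW(A)={$,d}
[2] done
  FOLLOW(S)={$,d}  FOLLOW(A)={$,d}

FOLLOW(A) = ["$", "d"]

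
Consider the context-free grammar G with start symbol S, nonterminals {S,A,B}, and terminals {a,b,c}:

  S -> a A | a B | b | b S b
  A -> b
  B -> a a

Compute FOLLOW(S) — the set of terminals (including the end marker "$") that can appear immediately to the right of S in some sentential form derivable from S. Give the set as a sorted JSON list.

Compute FIRST by fixpoint:
round 1:
  A via A→b: +{b}
  B via B→a a: +{a}
  S via S→a A: +{a}
  S via S→b: +{b}
  S: {a,b}  A: {b}  B: {a}
round 2: done
  S: {a,b}  A: {b}  B: {a}

FOLLOW sets:
FOLLOW(S) := {$}
round 1:
  S→a A: FOLLOW(A) ⊇ FOLLOW(S) ⊇ {$}; new: +{$}
  S→a B: FOLLOW(B) ⊇ FOLLOW(S) ⊇ {$}; new: +{$}
  S→b S b: FOLLOW(S) ⊇ FIRST(b) = {b}; new: +{b}
  S: {$,b}  A: {$}  B: {$}
round 2:
  S→a A: FOLLOW(A) ⊇ FOLLOW(S) ⊇ {$,b}; new: +{b}
  S→a B: FOLLOW(B) ⊇ FOLLOW(S) ⊇ {$,b}; new: +{b}
  S: {$,b}  A: {$,b}  B: {$,b}
round 3: (no change)
  S: {$,b}  A: {$,b}  B: {$,b}

FOLLOW(S) = ["$", "b"]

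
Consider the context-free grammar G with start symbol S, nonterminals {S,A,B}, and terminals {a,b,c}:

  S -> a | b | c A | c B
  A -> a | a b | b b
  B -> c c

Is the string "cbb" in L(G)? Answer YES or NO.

Convert to CNF:
  S -> T2 A | T2 B | a | b
  A -> T0 T1 | T1 T1 | a
  B -> T2 T2
  T0 -> a
  T1 -> b
  T2 -> c

Fill CYK table bottom-up:
  T[0,0] 'c' = {T2}  orig:{}
  T[1,1] 'b' = {S,T1}  orig:{S}
  T[2,2] 'b' = {S,T1}  orig:{S}
  T[0,1] 'cb' = ∅
  T[1,2] 'bb' = {A}
  T[0,2] 'cbb' = {S}

S ∈ T[0,2] ⇒ YES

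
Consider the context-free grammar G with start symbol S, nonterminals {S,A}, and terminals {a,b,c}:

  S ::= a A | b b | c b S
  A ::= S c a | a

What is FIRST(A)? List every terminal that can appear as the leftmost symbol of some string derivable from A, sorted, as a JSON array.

FIRST sets, iterate to fixpoint:
round 1:
  A via A→a: +{a}
  S via S→a A: +{a}
  S via S→b b: +{b}
  S via S→c b S: +{c}
  FIRST[S]={a,b,c}  FIRST[A]={a}
round 2:
  A via A→S c a: +{b,c}
  FIRST[S]={a,b,c}  FIRST[A]={a,b,c}
round 3: (no change)
  FIRST[S]={a,b,c}  FIRST[A]={a,b,c}

FIRST(A) = ["a", "b", "c"]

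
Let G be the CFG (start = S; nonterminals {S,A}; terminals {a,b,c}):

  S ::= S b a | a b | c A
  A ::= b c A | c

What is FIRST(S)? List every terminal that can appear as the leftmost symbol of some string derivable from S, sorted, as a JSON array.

FIRST sets, iterate to fixpoint:
pass 1:
  A via A→b c A: +{b}
  A via A→c: +{c}
  S via S→a b: +{a}
  S via S→c A: +{c}
  FIRST[S]={a,c}  FIRST[A]={b,c}
pass 2: (no change)
  FIRST[S]={a,c}  FIRST[A]={b,c}

FIRST(S) = ["a", "c"]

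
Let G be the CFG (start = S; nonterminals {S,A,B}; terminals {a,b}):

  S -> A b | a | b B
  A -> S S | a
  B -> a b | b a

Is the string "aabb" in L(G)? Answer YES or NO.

Convert to CNF:
  S -> A T1 | T1 B | a
  A -> S S | a
  B -> T0 T1 | T1 T0
  T0 -> a
  T1 -> b

Fill CYK table bottom-up:
  [0..0]={A,S,T0}  "a"  orig:{A,S}
  [1..1]={A,S,T0}  "a"  orig:{A,S}
  [2..2]={T1}  "b"  orig:{}
  [3..3]={T1}  "b"  orig:{}
  [0..1]={A}  "aa"
  [1..2]={B,S}  "ab"
  [2..3]=∅  "bb"
  [0..2]={A,S}  "aab"
  [1..3]=∅  "abb"
  [0..3]={S}  "aabb"

S ∈ T[0,3] ⇒ YES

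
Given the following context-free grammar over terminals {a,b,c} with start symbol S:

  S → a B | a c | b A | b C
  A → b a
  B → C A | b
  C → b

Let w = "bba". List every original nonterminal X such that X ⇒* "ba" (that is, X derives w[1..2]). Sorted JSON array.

Convert to CNF:
  S -> T0 A | T0 C | T1 B | T1 T2
  A -> T0 T1
  B -> C A | b
  C -> b
  T0 -> b
  T1 -> a
  T2 -> c

CYK table (by increasing span) — only the sub-triangle for w[1..2]:
  cell(1,1) b: {B,C,T0}  orig:{B,C}
  cell(2,2) a: {T1}  orig:{}
  cell(1,2) ba: {A}

Original NTs in T[1,2] deriving "ba": ["A"]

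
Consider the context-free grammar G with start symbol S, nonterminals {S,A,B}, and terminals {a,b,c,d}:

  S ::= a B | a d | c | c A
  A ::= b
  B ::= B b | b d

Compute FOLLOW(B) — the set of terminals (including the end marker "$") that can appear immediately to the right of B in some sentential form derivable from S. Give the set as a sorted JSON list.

FIRST iteration:
round 1:
  A via A→b: +{b}
  B via B→b d: +{b}
  S via S→a B: +{a}
  S via S→c: +{c}
  S: {a,c}  A: {b}  B: {b}
round 2: done
  S: {a,c}  A: {b}  B: {b}

FOLLOW sets:
FOLLOW(S) := {$}
[1]
  B→B b: FOLLOW(B) ⊇ FIRST(b) = {b}; new: +{b}
  S→a B: FOLLOW(B) ⊇ FOLLOW(S) ⊇ {$}; new: +{$}
  S→c A: FOLLOW(A) ⊇ FOLLOW(S) ⊇ {$}; new: +{$}
  FOLLOW[S]={$}  FOLLOW[A]={$}  FOLLOW[B]={$,b}
[2] done
  FOLLOW[S]={$}  FOLLOW[A]={$}  FOLLOW[B]={$,b}

FOLLOW(B) = ["$", "b"]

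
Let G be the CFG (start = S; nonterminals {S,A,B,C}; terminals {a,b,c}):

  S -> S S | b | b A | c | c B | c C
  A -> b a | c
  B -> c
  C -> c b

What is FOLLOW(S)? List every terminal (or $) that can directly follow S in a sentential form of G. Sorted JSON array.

FIRST iteration:
round 1:
  A via A→b a: +{b}
  A via A→c: +{c}
  B via B→c: +{c}
  C via C→c b: +{c}
  S via S→b: +{b}
  S via S→c: +{c}
  FIRST(S)={b,c}  FIRST(A)={b,c}  FIRST(B)={c}  FIRST(C)={c}
round 2: (no change)
  FIRST(S)={b,c}  FIRST(A)={b,c}  FIRST(B)={c}  FIRST(C)={c}

FOLLOW sets:
FOLLOW(S) := {$}
iter 1:
  S→S S: FOLLOW(S) ⊇ FIRST(S) = {b,c}; new: +{b,c}
  S→b A: FOLLOW(A) ⊇ FOLLOW(S) ⊇ {$,b,c}; new: +{$,b,c}
  S→c B: FOLLOW(B) ⊇ FOLLOW(S) ⊇ {$,b,c}; new: +{$,b,c}
  S→c C: FOLLOW(C) ⊇ FOLLOW(S) ⊇ {$,b,c}; new: +{$,b,c}
  FOLLOW(S)={$,b,c}  FOLLOW(A)={$,b,c}  FOLLOW(B)={$,b,c}  FOLLOW(C)={$,b,c}
iter 2: done
  FOLLOW(S)={$,b,c}  FOLLOW(A)={$,b,c}  FOLLOW(B)={$,b,c}  FOLLOW(C)={$,b,c}

FOLLOW(S) = ["$", "b", "c"]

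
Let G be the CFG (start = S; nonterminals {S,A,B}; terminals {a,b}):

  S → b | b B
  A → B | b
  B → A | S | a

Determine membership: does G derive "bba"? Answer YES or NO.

CNF form of G:
  S -> T0 B | b
  A -> T0 B | a | b
  B -> T0 B | a | b
  T0 -> b

CYK fill:
  cell(0,0) b: {A,B,S,T0}  orig:{A,B,S}
  cell(1,1) b: {A,B,S,T0}  orig:{A,B,S}
  cell(2,2) a: {A,B}
  cell(0,1) bb: {A,B,S}
  cell(1,2) ba: {A,B,S}
  cell(0,2) bba: {A,B,S}

S ∈ T[0,2] ⇒ YES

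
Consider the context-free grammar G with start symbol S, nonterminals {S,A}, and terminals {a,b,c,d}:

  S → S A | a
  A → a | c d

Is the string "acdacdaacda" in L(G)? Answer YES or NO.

Convert to CNF:
  S -> S A | a
  A -> T0 T1 | a
  T0 -> c
  T1 -> d

CYK table (by increasing span):
  T[0,0] 'a' = {A,S}
  T[1,1] 'c' = {T0}  orig:{}
  T[2,2] 'd' = {T1}  orig:{}
  T[3,3] 'a' = {A,S}
  T[4,4] 'c' = {T0}  orig:{}
  T[5,5] 'd' = {T1}  orig:{}
  T[6,6] 'a' = {A,S}
  T[7,7] 'a' = {A,S}
  T[8,8] 'c' = {T0}  orig:{}
  T[9,9] 'd' = {T1}  orig:{}
  T[10,10] 'a' = {A,S}
  T[0,1] 'ac' = ∅
  T[1,2] 'cd' = {A}
  T[2,3] 'da' = ∅
  T[3,4] 'ac' = ∅
  T[4,5] 'cd' = {A}
  T[5,6] 'da' = ∅
  T[6,7] 'aa' = {S}
  T[7,8] 'ac' = ∅
  T[8,9] 'cd' = {A}
  T[9,10] 'da' = ∅
  T[0,2] 'acd' = {S}
  T[1,3] 'cda' = ∅
  T[2,4] 'dac' = ∅
  T[3,5] 'acd' = {S}
  T[4,6] 'cda' = ∅
  T[5,7] 'daa' = ∅
  T[6,8] 'aac' = ∅
  T[7,9] 'acd' = {S}
  T[8,10] 'cda' = ∅
  T[0,3] 'acda' = {S}
  T[1,4] 'cdac' = ∅
  T[2,5] 'dacd' = ∅
  T[3,6] 'acda' = {S}
  T[4,7] 'cdaa' = ∅
  T[5,8] 'daac' = ∅
  T[6,9] 'aacd' = {S}
  T[7,10] 'acda' = {S}
  T[0,4] 'acdac' = ∅
  T[1,5] 'cdacd' = ∅
  T[2,6] 'dacda' = ∅
  T[3,7] 'acdaa' = {S}
  T[4,8] 'cdaac' = ∅
  T[5,9] 'daacd' = ∅
  T[6,10] 'aacda' = {S}
  T[0,5] 'acdacd' = {S}
  T[1,6] 'cdacda' = ∅
  T[2,7] 'dacdaa' = ∅
  T[3,8] 'acdaac' = ∅
  T[4,9] 'cdaacd' = ∅
  T[5,10] 'daacda' = ∅
  T[0,6] 'acdacda' = {S}
  T[1,7] 'cdacdaa' = ∅
  T[2,8] 'dacdaac' = ∅
  T[3,9] 'acdaacd' = {S}
  T[4,10] 'cdaacda' = ∅
  T[0,7] 'acdacdaa' = {S}
  T[1,8] 'cdacdaac' = ∅
  T[2,9] 'dacdaacd' = ∅
  T[3,10] 'acdaacda' = {S}
  T[0,8] 'acdacdaac' = ∅
  T[1,9] 'cdacdaacd' = ∅
  T[2,10] 'dacdaacda' = ∅
  T[0,9] 'acdacdaacd' = {S}
  T[1,10] 'cdacdaacda' = ∅
  T[0,10] 'acdacdaacda' = {S}

S ∈ T[0,10] ⇒ YES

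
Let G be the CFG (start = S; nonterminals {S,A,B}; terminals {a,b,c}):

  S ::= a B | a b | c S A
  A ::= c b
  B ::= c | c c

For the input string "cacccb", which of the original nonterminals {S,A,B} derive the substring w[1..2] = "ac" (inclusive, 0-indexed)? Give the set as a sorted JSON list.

Convert to CNF:
  S -> T0 X3 | T2 B | T2 T1
  A -> T0 T1
  B -> T0 T0 | c
  T0 -> c
  T1 -> b
  T2 -> a
  X3 -> S A

CYK fill (cells [i..j] with 1 ≤ i ≤ j ≤ 2 only):
  cell(1,1) a: {T2}  orig:{}
  cell(2,2) c: {B,T0}  orig:{B}
  cell(1,2) ac: {S}

Original NTs in T[1,2] deriving "ac": ["S"]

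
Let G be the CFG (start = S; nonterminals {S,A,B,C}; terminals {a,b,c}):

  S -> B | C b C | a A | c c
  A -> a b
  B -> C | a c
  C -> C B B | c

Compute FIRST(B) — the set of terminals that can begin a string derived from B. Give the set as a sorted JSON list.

FIRST sets, iterate to fixpoint:
round 1:
  A via A→a b: +{a}
  B via B→a c: +{a}
  C via C→c: +{c}
  S via S→B: +{a}
  S via S→C b C: +{c}
  FIRST(S)={a,c}  FIRST(A)={a}  FIRST(B)={a}  FIRST(C)={c}
round 2:
  B via B→C: +{c}
  FIRST(S)={a,c}  FIRST(A)={a}  FIRST(B)={a,c}  FIRST(C)={c}
round 3: done
  FIRST(S)={a,c}  FIRST(A)={a}  FIRST(B)={a,c}  FIRST(C)={c}

FIRST(B) = ["a", "c"]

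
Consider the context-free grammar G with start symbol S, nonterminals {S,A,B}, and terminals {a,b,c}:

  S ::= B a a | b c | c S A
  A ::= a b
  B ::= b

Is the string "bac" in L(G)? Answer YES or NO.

CNF form of G:
  S -> B X3 | T1 T2 | T2 X4
  A -> T0 T1
  B -> b
  T0 -> a
  T1 -> b
  T2 -> c
  X3 -> T0 T0
  X4 -> S A

CYK table (by increasing span):
  T[0,0] 'b' = {B,T1}  orig:{B}
  T[1,1] 'a' = {T0}  orig:{}
  T[2,2] 'c' = {T2}  orig:{}
  T[0,1] 'ba' = ∅
  T[1,2] 'ac' = ∅
  T[0,2] 'bac' = ∅

S ∉ T[0,2] ⇒ NO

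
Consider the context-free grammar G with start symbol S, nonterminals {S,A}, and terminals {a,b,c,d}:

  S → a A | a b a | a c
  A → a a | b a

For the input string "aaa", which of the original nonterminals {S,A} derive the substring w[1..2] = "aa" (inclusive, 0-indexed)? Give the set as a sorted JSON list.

CNF form of G:
  S -> T0 A | T0 T2 | T0 X3
  A -> T0 T0 | T1 T0
  T0 -> a
  T1 -> b
  T2 -> c
  X3 -> T1 T0

Fill CYK table bottom-up — only the sub-triangle for w[1..2]:
  [1..1]={T0}  "a"  orig:{}
  [2..2]={T0}  "a"  orig:{}
  [1..2]={A}  "aa"

Original NTs in T[1,2] deriving "aa": ["A"]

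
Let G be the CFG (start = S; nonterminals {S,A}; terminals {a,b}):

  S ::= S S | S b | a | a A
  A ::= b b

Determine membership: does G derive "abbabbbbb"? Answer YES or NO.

CNF form of G:
  S -> S S | S T0 | T1 A | a
  A -> T0 T0
  T0 -> b
  T1 -> a

CYK fill:
  [0..0]={S,T1}  "a"  orig:{S}
  [1..1]={T0}  "b"  orig:{}
  [2..2]={T0}  "b"  orig:{}
  [3..3]={S,T1}  "a"  orig:{S}
  [4..4]={T0}  "b"  orig:{}
  [5..5]={T0}  "b"  orig:{}
  [6..6]={T0}  "b"  orig:{}
  [7..7]={T0}  "b"  orig:{}
  [8..8]={T0}  "b"  orig:{}
  [0..1]={S}  "ab"
  [1..2]={A}  "bb"
  [2..3]=∅  "ba"
  [3..4]={S}  "ab"
  [4..5]={A}  "bb"
  [5..6]={A}  "bb"
  [6..7]={A}  "bb"
  [7..8]={A}  "bb"
  [0..2]={S}  "abb"
  [1..3]=∅  "bba"
  [2..4]=∅  "bab"
  [3..5]={S}  "abb"
  [4..6]=∅  "bbb"
  [5..7]=∅  "bbb"
  [6..8]=∅  "bbb"
  [0..3]={S}  "abba"
  [1..4]=∅  "bbab"
  [2..5]=∅  "babb"
  [3..6]={S}  "abbb"
  [4..7]=∅  "bbbb"
  [5..8]=∅  "bbbb"
  [0..4]={S}  "abbab"
  [1..5]=∅  "bbabb"
  [2..6]=∅  "babbb"
  [3..7]={S}  "abbbb"
  [4..8]=∅  "bbbbb"
  [0..5]={S}  "abbabb"
  [1..6]=∅  "bbabbb"
  [2..7]=∅  "babbbb"
  [3..8]={S}  "abbbbb"
  [0..6]={S}  "abbabbb"
  [1..7]=∅  "bbabbbb"
  [2..8]=∅  "babbbbb"
  [0..7]={S}  "abbabbbb"
  [1..8]=∅  "bbabbbbb"
  [0..8]={S}  "abbabbbbb"

S ∈ T[0,8] ⇒ YES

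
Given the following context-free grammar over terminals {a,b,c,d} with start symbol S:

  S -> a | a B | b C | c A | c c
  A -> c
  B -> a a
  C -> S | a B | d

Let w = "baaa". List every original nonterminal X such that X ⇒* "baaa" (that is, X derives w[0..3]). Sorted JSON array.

Convert to CNF:
  S -> T0 B | T1 C | T2 A | T2 T2 | a
  A -> c
  B -> T0 T0
  C -> T0 B | T1 C | T2 A | T2 T2 | a | d
  T0 -> a
  T1 -> b
  T2 -> c

Fill CYK table bottom-up — only the sub-triangle for w[0..3]:
  T[0,0] 'b' = {T1}  orig:{}
  T[1,1] 'a' = {C,S,T0}  orig:{C,S}
  T[2,2] 'a' = {C,S,T0}  orig:{C,S}
  T[3,3] 'a' = {C,S,T0}  orig:{C,S}
  T[0,1] 'ba' = {C,S}
  T[1,2] 'aa' = {B}
  T[2,3] 'aa' = {B}
  T[0,2] 'baa' = ∅
  T[1,3] 'aaa' = {C,S}
  T[0,3] 'baaa' = {C,S}

Original NTs in T[0,3] deriving "baaa": ["C", "S"]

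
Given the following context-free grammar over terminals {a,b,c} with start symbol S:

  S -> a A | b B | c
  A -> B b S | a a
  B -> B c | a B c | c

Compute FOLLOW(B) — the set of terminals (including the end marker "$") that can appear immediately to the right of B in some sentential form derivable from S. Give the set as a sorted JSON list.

FIRST sets, iterate to fixpoint:
round 1:
  A via A→a a: +{a}
  B via B→a B c: +{a}
  B via B→c: +{c}
  S via S→a A: +{a}
  S via S→b B: +{b}
  S via S→c: +{c}
  FIRST[S]={a,b,c}  FIRST[A]={a}  FIRST[B]={a,c}
round 2:
  A via A→B b S: +{c}
  FIRST[S]={a,b,c}  FIRST[A]={a,c}  FIRST[B]={a,c}
round 3: (stable)
  FIRST[S]={a,b,c}  FIRST[A]={a,c}  FIRST[B]={a,c}

FOLLOW sets:
seed FOLLOW(S) with $
round 1:
  A→B b S: FOLLOW(B) ⊇ FIRST(b) = {b}; new: +{b}
  B→B c: FOLLOW(B) ⊇ FIRST(c) = {c}; new: +{c}
  S→a A: FOLLOW(A) ⊇ FOLLOW(S) ⊇ {$}; new: +{$}
  S→b B: FOLLOW(B) ⊇ FOLLOW(S) ⊇ {$}; new: +{$}
  FOLLOW[S]={$}  FOLLOW[A]={$}  FOLLOW[B]={$,b,c}
round 2: — fixpoint
  FOLLOW[S]={$}  FOLLOW[A]={$}  FOLLOW[B]={$,b,c}

FOLLOW(B) = ["$", "b", "c"]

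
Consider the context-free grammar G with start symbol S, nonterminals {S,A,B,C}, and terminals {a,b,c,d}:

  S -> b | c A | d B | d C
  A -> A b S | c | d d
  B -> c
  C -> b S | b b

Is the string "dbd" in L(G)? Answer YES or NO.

CNF form of G:
  S -> T1 B | T1 C | T2 A | b
  A -> A X3 | T1 T1 | c
  B -> c
  C -> T0 S | T0 T0
  T0 -> b
  T1 -> d
  T2 -> c
  X3 -> T0 S

CYK fill:
  T[0,0] 'd' = {T1}  orig:{}
  T[1,1] 'b' = {S,T0}  orig:{S}
  T[2,2] 'd' = {T1}  orig:{}
  T[0,1] 'db' = ∅
  T[1,2] 'bd' = ∅
  T[0,2] 'dbd' = ∅

S ∉ T[0,2] ⇒ NO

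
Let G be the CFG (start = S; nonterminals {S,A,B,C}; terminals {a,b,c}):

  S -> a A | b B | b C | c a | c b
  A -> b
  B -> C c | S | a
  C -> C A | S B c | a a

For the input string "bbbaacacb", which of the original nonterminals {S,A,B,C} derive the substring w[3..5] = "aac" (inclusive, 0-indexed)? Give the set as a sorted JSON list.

CNF form of G:
  S -> T0 T1 | T0 T2 | T1 A | T2 B | T2 C
  A -> b
  B -> C T0 | T0 T1 | T0 T2 | T1 A | T2 B | T2 C | a
  C -> C A | S X3 | T1 T1
  T0 -> c
  T1 -> a
  T2 -> b
  X3 -> B T0

CYK fill (cells [i..j] with 3 ≤ i ≤ j ≤ 5 only):
  cell(3,3) a: {B,T1}  orig:{B}
  cell(4,4) a: {B,T1}  orig:{B}
  cell(5,5) c: {T0}  orig:{}
  cell(3,4) aa: {C}
  cell(4,5) ac: {X3}  orig:{}
  cell(3,5) aac: {B}

Original NTs in T[3,5] deriving "aac": ["B"]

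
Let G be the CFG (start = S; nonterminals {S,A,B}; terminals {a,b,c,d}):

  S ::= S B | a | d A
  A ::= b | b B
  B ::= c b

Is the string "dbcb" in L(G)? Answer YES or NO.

Convert to CNF:
  S -> S B | T2 A | a
  A -> T0 B | b
  B -> T1 T0
  T0 -> b
  T1 -> c
  T2 -> d

CYK table (by increasing span):
  T[0,0] 'd' = {T2}  orig:{}
  T[1,1] 'b' = {A,T0}  orig:{A}
  T[2,2] 'c' = {T1}  orig:{}
  T[3,3] 'b' = {A,T0}  orig:{A}
  T[0,1] 'db' = {S}
  T[1,2] 'bc' = ∅
  T[2,3] 'cb' = {B}
  T[0,2] 'dbc' = ∅
  T[1,3] 'bcb' = {A}
  T[0,3] 'dbcb' = {S}

S ∈ T[0,3] ⇒ YES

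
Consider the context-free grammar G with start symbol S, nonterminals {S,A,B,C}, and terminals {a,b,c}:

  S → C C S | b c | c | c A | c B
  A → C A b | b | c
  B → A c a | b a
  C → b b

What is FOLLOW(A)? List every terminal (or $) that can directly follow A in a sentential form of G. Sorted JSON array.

FIRST sets, iterate to fixpoint:
round 1:
  A via A→b: +{b}
  A via A→c: +{c}
  B via B→A c a: +{b,c}
  C via C→b b: +{b}
  S via S→C C S: +{b}
  S via S→c: +{c}
  S: {b,c}  A: {b,c}  B: {b,c}  C: {b}
round 2: done
  S: {b,c}  A: {b,c}  B: {b,c}  C: {b}

Compute FOLLOW by fixpoint:
initialize: $ ∈ FOLLOW(S)
iter 1:
  A→C A b: FOLLOW(C) ⊇ FIRST(A) = {b,c}; new: +{b,c}
  A→C A b: FOLLOW(A) ⊇ FIRST(b) = {b}; new: +{b}
  B→A c a: FOLLOW(A) ⊇ FIRST(c) = {c}; new: +{c}
  S→c A: FOLLOW(A) ⊇ FOLLOW(S) ⊇ {$}; new: +{$}
  S→c B: FOLLOW(B) ⊇ FOLLOW(S) ⊇ {$}; new: +{$}
  S: {$}  A: {$,b,c}  B: {$}  C: {b,c}
iter 2: done
  S: {$}  A: {$,b,c}  B: {$}  C: {b,c}

FOLLOW(A) = ["$", "b", "c"]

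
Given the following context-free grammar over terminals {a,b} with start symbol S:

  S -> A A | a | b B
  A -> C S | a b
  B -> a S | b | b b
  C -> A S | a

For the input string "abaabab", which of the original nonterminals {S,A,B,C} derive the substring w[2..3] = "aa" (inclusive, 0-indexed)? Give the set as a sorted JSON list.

Convert to CNF:
  S -> A A | T1 B | a
  A -> C S | T0 T1
  B -> T0 S | T1 T1 | b
  C -> A S | a
  T0 -> a
  T1 -> b

CYK table (by increasing span), restricted to cells inside w[2..3]:
  cell(2,2) a: {C,S,T0}  orig:{C,S}
  cell(3,3) a: {C,S,T0}  orig:{C,S}
  cell(2,3) aa: {A,B}

Original NTs in T[2,3] deriving "aa": ["A", "B"]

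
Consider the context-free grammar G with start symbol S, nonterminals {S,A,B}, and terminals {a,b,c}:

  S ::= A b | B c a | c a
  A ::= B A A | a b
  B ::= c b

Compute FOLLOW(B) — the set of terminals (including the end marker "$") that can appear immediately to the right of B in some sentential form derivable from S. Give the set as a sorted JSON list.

Compute FIRST by fixpoint:
round 1:
  A via A→a b: +{a}
  B via B→c b: +{c}
  S via S→A b: +{a}
  S via S→B c a: +{c}
  FIRST[S]={a,c}  FIRST[A]={a}  FIRST[B]={c}
round 2:
  A via A→B A A: +{c}
  FIRST[S]={a,c}  FIRST[A]={a,c}  FIRST[B]={c}
round 3: — fixpoint
  FIRST[S]={a,c}  FIRST[A]={a,c}  FIRST[B]={c}

FOLLOW iteration:
seed FOLLOW(S) with $
round 1:
  A→B A A: FOLLOW(B) ⊇ FIRST(A) = {a,c}; new: +{a,c}
  A→B A A: FOLLOW(A) ⊇ FIRST(A) = {a,c}; new: +{a,c}
  S→A b: FOLLOW(A) ⊇ FIRST(b) = {b}; new: +{b}
  S: {$}  A: {a,b,c}  B: {a,c}
round 2: (no change)
  S: {$}  A: {a,b,c}  B: {a,c}

FOLLOW(B) = ["a", "c"]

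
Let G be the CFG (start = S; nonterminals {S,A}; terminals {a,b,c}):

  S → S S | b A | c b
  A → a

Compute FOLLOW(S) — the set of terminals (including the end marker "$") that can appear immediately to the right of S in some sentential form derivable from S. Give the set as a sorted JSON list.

FIRST iteration:
pass 1:
  A via A→a: +{a}
  S via S→b A: +{b}
  S via S→c b: +{c}
  FIRST(S)={b,c}  FIRST(A)={a}
pass 2: done
  FIRST(S)={b,c}  FIRST(A)={a}

FOLLOW iteration:
FOLLOW(S) := {$}
[1]
  S→S S: FOLLOW(S) ⊇ FIRST(S) = {b,c}; new: +{b,c}
  S→b A: FOLLOW(A) ⊇ FOLLOW(S) ⊇ {$,b,c}; new: +{$,b,c}
  FOLLOW(S)={$,b,c}  FOLLOW(A)={$,b,c}
[2] (no change)
  FOLLOW(S)={$,b,c}  FOLLOW(A)={$,b,c}

FOLLOW(S) = ["$", "b", "c"]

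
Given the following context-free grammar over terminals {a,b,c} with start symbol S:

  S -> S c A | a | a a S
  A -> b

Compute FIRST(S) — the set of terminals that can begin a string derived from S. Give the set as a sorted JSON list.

FIRST sets, iterate to fixpoint:
iter 1:
  A via A→b: +{b}
  S via S→a: +{a}
  S: {a}  A: {b}
iter 2: — fixpoint
  S: {a}  A: {b}

FIRST(S) = ["a"]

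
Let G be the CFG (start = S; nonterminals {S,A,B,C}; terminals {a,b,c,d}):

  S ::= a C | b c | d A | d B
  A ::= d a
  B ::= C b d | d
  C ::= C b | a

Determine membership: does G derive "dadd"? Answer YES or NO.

CNF form of G:
  S -> T0 A | T0 B | T1 C | T2 T3
  A -> T0 T1
  B -> C X4 | d
  C -> C T2 | a
  T0 -> d
  T1 -> a
  T2 -> b
  T3 -> c
  X4 -> T2 T0

CYK fill:
  T[0,0] 'd' = {B,T0}  orig:{B}
  T[1,1] 'a' = {C,T1}  orig:{C}
  T[2,2] 'd' = {B,T0}  orig:{B}
  T[3,3] 'd' = {B,T0}  orig:{B}
  T[0,1] 'da' = {A}
  T[1,2] 'ad' = ∅
  T[2,3] 'dd' = {S}
  T[0,2] 'dad' = ∅
  T[1,3] 'add' = ∅
  T[0,3] 'dadd' = ∅

S ∉ T[0,3] ⇒ NO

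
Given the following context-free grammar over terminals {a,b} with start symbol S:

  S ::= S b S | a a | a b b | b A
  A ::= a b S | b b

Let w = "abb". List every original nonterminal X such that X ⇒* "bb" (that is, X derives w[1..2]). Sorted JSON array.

Convert to CNF:
  S -> S X3 | T0 T0 | T0 X4 | T1 A
  A -> T0 X2 | T1 T1
  T0 -> a
  T1 -> b
  X2 -> T1 S
  X3 -> T1 S
  X4 -> T1 T1

CYK fill — only the sub-triangle for w[1..2]:
  [1..1]={T1}  "b"  orig:{}
  [2..2]={T1}  "b"  orig:{}
  [1..2]={A,X4}  "bb"  orig:{A}

Original NTs in T[1,2] deriving "bb": ["A"]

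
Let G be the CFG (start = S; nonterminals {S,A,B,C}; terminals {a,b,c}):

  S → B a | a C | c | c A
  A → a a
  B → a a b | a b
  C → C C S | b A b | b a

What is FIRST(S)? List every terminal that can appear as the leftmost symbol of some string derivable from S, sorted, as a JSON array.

FIRST iteration:
iter 1:
  A via A→a a: +{a}
  B via B→a a b: +{a}
  C via C→b A b: +{b}
  S via S→B a: +{a}
  S via S→c: +{c}
  FIRST(S)={a,c}  FIRST(A)={a}  FIRST(B)={a}  FIRST(C)={b}
iter 2: (stable)
  FIRST(S)={a,c}  FIRST(A)={a}  FIRST(B)={a}  FIRST(C)={b}

FIRST(S) = ["a", "c"]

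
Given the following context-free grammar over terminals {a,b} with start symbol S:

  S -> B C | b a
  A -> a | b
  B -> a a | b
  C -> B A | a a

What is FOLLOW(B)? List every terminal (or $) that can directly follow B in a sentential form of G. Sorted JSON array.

FIRST iteration:
pass 1:
  A via A→a: +{a}
  A via A→b: +{b}
  B via B→a a: +{a}
  B via B→b: +{b}
  C via C→B A: +{a,b}
  S via S→B C: +{a,b}
  S: {a,b}  A: {a,b}  B: {a,b}  C: {a,b}
pass 2: (stable)
  S: {a,b}  A: {a,b}  B: {a,b}  C: {a,b}

Compute FOLLOW by fixpoint:
seed FOLLOW(S) with $
iter 1:
  C→B A: FOLLOW(B) ⊇ FIRST(A) = {a,b}; new: +{a,b}
  S→B C: FOLLOW(C) ⊇ FOLLOW(S) ⊇ {$}; new: +{$}
  FOLLOW[S]={$}  FOLLOW[A]={}  FOLLOW[B]={a,b}  FOLLOW[C]={$}
iter 2:
  C→B A: FOLLOW(A) ⊇ FOLLOW(C) ⊇ {$}; new: +{$}
  FOLLOW[S]={$}  FOLLOW[A]={$}  FOLLOW[B]={a,b}  FOLLOW[C]={$}
iter 3: — fixpoint
  FOLLOW[S]={$}  FOLLOW[A]={$}  FOLLOW[B]={a,b}  FOLLOW[C]={$}

FOLLOW(B) = ["a", "b"]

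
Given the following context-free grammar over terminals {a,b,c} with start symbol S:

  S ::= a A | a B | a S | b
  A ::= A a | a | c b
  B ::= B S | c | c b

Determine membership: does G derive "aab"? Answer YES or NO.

Convert to CNF:
  S -> T0 A | T0 B | T0 S | b
  A -> A T0 | T1 T2 | a
  B -> B S | T1 T2 | c
  T0 -> a
  T1 -> c
  T2 -> b

CYK fill:
  T[0,0] 'a' = {A,T0}  orig:{A}
  T[1,1] 'a' = {A,T0}  orig:{A}
  T[2,2] 'b' = {S,T2}  orig:{S}
  T[0,1] 'aa' = {A,S}
  T[1,2] 'ab' = {S}
  T[0,2] 'aab' = {S}

S ∈ T[0,2] ⇒ YES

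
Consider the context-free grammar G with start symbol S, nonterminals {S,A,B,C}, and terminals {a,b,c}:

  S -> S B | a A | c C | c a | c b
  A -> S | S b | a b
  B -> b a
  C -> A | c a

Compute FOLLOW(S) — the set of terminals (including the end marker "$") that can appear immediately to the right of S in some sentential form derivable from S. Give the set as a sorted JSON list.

FIRST sets, iterate to fixpoint:
pass 1:
  A via A→a b: +{a}
  B via B→b a: +{b}
  C via C→A: +{a}
  C via C→c a: +{c}
  S via S→a A: +{a}
  S via S→c C: +{c}
  S: {a,c}  A: {a}  B: {b}  C: {a,c}
pass 2:
  A via A→S: +{c}
  S: {a,c}  A: {a,c}  B: {b}  C: {a,c}
pass 3: (stable)
  S: {a,c}  A: {a,c}  B: {b}  C: {a,c}

Compute FOLLOW by fixpoint:
initialize: $ ∈ FOLLOW(S)
pass 1:
  A→S b: FOLLOW(S) ⊇ FIRST(b) = {b}; new: +{b}
  S→S B: FOLLOW(B) ⊇ FOLLOW(S) ⊇ {$,b}; new: +{$,b}
  S→a A: FOLLOW(A) ⊇ FOLLOW(S) ⊇ {$,b}; new: +{$,b}
  S→c C: FOLLOW(C) ⊇ FOLLOW(S) ⊇ {$,b}; new: +{$,b}
  FOLLOW[S]={$,b}  FOLLOW[A]={$,b}  FOLLOW[B]={$,b}  FOLLOW[C]={$,b}
pass 2: (no change)
  FOLLOW[S]={$,b}  FOLLOW[A]={$,b}  FOLLOW[B]={$,b}  FOLLOW[C]={$,b}

FOLLOW(S) = ["$", "b"]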